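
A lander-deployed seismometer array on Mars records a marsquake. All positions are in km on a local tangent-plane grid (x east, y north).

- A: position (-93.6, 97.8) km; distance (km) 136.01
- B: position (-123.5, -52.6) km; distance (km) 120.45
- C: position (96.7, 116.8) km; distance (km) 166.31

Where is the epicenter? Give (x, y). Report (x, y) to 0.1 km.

Circle about each station: (x + 93.6)² + (y − 97.8)² = 136.01²; (x + 123.5)² + (y + 52.6)² = 120.45²; (x − 96.7)² + (y − 116.8)² = 166.31².
Subtracting the A equation from the B and C equations removes the quadratic terms:
-59.8 x − 300.8 y = 3683.73
380.6 x + 38.0 y = -4492.97
Solving the 2×2 system: x ≈ -10.8, y ≈ -10.1 km.

-10.8 km east, -10.1 km north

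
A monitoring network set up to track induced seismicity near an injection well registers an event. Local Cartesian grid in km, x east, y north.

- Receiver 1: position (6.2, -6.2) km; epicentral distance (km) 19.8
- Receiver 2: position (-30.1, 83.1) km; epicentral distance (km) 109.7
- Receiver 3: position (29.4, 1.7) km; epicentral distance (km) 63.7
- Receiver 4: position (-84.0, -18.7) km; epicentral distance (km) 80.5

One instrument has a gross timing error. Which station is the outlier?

Receiver 3

Solve using three stations at a time. Using Receiver 1, Receiver 2, Receiver 4 (subtract circle equations pairwise → linear system) gives (x, y) ≈ (-3.6, -23.4).
Distances from that point to each station vs reported:
  Receiver 1: calculated 19.8 vs reported 19.8 → residual 0.0 km
  Receiver 2: calculated 109.7 vs reported 109.7 → residual 0.0 km
  Receiver 3: calculated 41.5 vs reported 63.7 → residual 22.2 km
  Receiver 4: calculated 80.5 vs reported 80.5 → residual 0.0 km
Receiver 1, Receiver 2, Receiver 4 are mutually consistent (residuals ≈ 0); Receiver 3 is off by 22.2 km.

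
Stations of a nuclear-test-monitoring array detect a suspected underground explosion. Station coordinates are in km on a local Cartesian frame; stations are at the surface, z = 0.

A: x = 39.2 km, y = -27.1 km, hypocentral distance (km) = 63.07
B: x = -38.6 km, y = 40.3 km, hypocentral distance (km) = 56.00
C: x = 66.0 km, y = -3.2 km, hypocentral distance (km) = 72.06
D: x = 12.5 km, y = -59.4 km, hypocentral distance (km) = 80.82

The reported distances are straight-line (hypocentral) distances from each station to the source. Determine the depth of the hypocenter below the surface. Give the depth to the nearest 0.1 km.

28.7 km

Each station gives a sphere (x−x_i)² + (y−y_i)² + z² = d_i² (stations at z=0).
Subtracting the A sphere from B and C: z² cancels, leaving linear equations in x and y:
-155.6 x + 134.8 y = 1684.82
53.6 x + 47.8 y = 880.37
Solving: x ≈ 2.601, y ≈ 15.501 km (keep extra digits for the depth step; rounded: 2.6, 15.5).
Then from the A sphere: z² = 63.07² − (x − 39.2)² − (y + 27.1)² with x = 2.601, y = 15.501, so z ≈ 28.697 ≈ 28.7 km.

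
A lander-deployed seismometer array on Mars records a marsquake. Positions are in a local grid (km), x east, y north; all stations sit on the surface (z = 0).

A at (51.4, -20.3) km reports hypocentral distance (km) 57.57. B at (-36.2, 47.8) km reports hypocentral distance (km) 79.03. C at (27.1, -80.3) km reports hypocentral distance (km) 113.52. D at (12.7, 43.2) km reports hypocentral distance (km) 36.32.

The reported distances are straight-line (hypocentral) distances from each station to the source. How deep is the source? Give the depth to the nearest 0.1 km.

depth ≈ 23.5 km

Each station gives a sphere (x−x_i)² + (y−y_i)² + z² = d_i² (stations at z=0).
Subtracting the A sphere from B and C: z² cancels, leaving linear equations in x and y:
-175.2 x + 136.2 y = -2390.21
-48.6 x − 120.0 y = -5444.04
Solving: x ≈ 37.199, y ≈ 30.301 km (keep extra digits for the depth step; rounded: 37.2, 30.3).
Then from the A sphere: z² = 57.57² − (x − 51.4)² − (y + 20.3)² with x = 37.199, y = 30.301, so z ≈ 23.498 ≈ 23.5 km.
Check against D (with the unrounded solution): distance 36.31 ≈ 36.32 km. ✓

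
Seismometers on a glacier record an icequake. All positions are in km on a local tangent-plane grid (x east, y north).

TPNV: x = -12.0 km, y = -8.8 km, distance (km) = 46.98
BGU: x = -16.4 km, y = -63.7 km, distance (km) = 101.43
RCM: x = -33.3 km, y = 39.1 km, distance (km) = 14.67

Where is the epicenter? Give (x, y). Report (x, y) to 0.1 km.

(-18.7, 37.7)

Circle about each station: (x + 12.0)² + (y + 8.8)² = 46.98²; (x + 16.4)² + (y + 63.7)² = 101.43²; (x + 33.3)² + (y − 39.1)² = 14.67².
Subtracting the TPNV equation from the BGU and RCM equations removes the quadratic terms:
-8.8 x − 109.8 y = -3975.71
-42.6 x + 95.8 y = 4408.17
Solving the 2×2 system: x ≈ -18.7, y ≈ 37.7 km.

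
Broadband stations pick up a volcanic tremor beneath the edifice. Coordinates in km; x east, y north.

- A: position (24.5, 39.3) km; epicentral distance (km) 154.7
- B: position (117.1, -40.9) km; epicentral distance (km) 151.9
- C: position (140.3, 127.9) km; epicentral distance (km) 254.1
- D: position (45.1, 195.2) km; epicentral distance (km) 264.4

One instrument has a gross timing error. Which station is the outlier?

A

Solve using three stations at a time. Using B, C, D (subtract circle equations pairwise → linear system) gives (x, y) ≈ (-33.8, -57.1).
Distances from that point to each station vs reported:
  A: calculated 112.6 vs reported 154.7 → residual 42.1 km
  B: calculated 151.8 vs reported 151.9 → residual 0.1 km
  C: calculated 254.0 vs reported 254.1 → residual 0.1 km
  D: calculated 264.3 vs reported 264.4 → residual 0.1 km
B, C, D are mutually consistent (residuals ≈ 0); A is off by 42.1 km.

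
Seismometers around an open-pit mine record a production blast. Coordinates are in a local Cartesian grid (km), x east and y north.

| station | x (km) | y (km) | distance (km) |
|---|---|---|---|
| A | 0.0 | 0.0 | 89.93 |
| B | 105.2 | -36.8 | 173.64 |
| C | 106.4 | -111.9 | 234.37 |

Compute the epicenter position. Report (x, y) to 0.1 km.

x ≈ -14.8 km, y ≈ 88.7 km

Circle about each station: x² + y² = 89.93²; (x − 105.2)² + (y + 36.8)² = 173.64²; (x − 106.4)² + (y + 111.9)² = 234.37².
Subtracting the A equation from the B and C equations removes the quadratic terms:
210.4 x − 73.6 y = -9642.16
212.8 x − 223.8 y = -22999.32
Solving the 2×2 system: x ≈ -14.8, y ≈ 88.7 km.
Check against A (with the unrounded x, y): √(x²+y²) = 89.92 ≈ 89.93 km. ✓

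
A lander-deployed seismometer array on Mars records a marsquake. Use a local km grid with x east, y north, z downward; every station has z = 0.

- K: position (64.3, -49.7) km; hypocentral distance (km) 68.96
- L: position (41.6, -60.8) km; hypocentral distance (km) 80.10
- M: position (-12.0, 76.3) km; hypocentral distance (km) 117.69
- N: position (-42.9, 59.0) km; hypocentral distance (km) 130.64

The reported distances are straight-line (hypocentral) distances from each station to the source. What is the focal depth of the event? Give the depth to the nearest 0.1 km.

z ≈ 48.4 km

Each station gives a sphere (x−x_i)² + (y−y_i)² + z² = d_i² (stations at z=0).
Subtracting the K sphere from L and M: z² cancels, leaving linear equations in x and y:
-45.4 x − 22.2 y = -2837.91
-152.6 x + 252.0 y = -9734.34
Solving: x ≈ 62.802, y ≈ -0.598 km (keep extra digits for the depth step; rounded: 62.8, -0.6).
Then from the K sphere: z² = 68.96² − (x − 64.3)² − (y + 49.7)² with x = 62.802, y = -0.598, so z ≈ 48.397 ≈ 48.4 km.
Check against N (with the unrounded solution): distance 130.64 ≈ 130.64 km. ✓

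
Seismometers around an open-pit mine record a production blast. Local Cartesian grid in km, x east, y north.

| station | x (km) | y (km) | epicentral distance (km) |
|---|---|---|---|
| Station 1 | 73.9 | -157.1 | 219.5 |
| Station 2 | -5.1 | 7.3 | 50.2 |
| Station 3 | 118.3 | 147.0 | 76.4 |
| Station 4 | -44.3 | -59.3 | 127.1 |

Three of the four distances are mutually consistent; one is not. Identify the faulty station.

Station 3

Solve using three stations at a time. Using Station 1, Station 2, Station 4 (subtract circle equations pairwise → linear system) gives (x, y) ≈ (13.5, 53.9).
Distances from that point to each station vs reported:
  Station 1: calculated 219.5 vs reported 219.5 → residual 0.0 km
  Station 2: calculated 50.2 vs reported 50.2 → residual 0.0 km
  Station 3: calculated 140.2 vs reported 76.4 → residual 63.8 km
  Station 4: calculated 127.1 vs reported 127.1 → residual 0.0 km
Station 1, Station 2, Station 4 are mutually consistent (residuals ≈ 0); Station 3 is off by 63.8 km.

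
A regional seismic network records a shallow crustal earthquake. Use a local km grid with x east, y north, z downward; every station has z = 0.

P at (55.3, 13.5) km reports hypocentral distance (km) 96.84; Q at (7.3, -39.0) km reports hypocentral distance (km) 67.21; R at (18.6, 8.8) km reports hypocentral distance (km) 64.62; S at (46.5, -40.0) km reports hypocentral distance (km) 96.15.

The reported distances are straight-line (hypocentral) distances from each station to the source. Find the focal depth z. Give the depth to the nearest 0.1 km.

z ≈ 38.5 km

Each station gives a sphere (x−x_i)² + (y−y_i)² + z² = d_i² (stations at z=0).
Subtracting the P sphere from Q and R: z² cancels, leaving linear equations in x and y:
-96.0 x − 105.0 y = 3194.75
-73.4 x − 9.4 y = 2385.30
Solving: x ≈ -32.394, y ≈ -0.809 km (keep extra digits for the depth step; rounded: -32.4, -0.8).
Then from the P sphere: z² = 96.84² − (x − 55.3)² − (y − 13.5)² with x = -32.394, y = -0.809, so z ≈ 38.510 ≈ 38.5 km.
Check against S (with the unrounded solution): distance 96.14 ≈ 96.15 km. ✓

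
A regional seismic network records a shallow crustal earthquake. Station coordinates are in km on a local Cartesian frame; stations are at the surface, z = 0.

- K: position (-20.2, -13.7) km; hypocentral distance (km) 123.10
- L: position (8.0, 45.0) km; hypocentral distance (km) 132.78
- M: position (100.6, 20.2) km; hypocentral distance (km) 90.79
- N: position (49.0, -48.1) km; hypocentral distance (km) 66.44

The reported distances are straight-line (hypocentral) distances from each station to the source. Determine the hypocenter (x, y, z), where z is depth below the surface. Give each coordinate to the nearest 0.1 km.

x ≈ 83.3 km, y ≈ -48.4 km, depth ≈ 56.9 km

Each station gives a sphere (x−x_i)² + (y−y_i)² + z² = d_i² (stations at z=0).
Subtracting the K sphere from L and M: z² cancels, leaving linear equations in x and y:
56.4 x + 117.4 y = -983.65
241.6 x + 67.8 y = 16843.46
Solving: x ≈ 83.297, y ≈ -48.395 km (keep extra digits for the depth step; rounded: 83.3, -48.4).
Then from the K sphere: z² = 123.10² − (x + 20.2)² − (y + 13.7)² with x = 83.297, y = -48.395, so z ≈ 56.906 ≈ 56.9 km.
Check against N (with the unrounded solution): distance 66.44 ≈ 66.44 km. ✓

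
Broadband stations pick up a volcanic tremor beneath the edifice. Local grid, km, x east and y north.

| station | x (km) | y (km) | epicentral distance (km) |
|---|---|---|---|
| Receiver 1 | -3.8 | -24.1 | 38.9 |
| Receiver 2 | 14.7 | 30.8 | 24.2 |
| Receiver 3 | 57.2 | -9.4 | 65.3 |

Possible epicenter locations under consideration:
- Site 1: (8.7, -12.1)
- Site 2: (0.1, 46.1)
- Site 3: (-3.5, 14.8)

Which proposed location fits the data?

Site 3

For each candidate, compare |candidate − station| to the reported distance:
Site 1: residuals Receiver 1 21.6, Receiver 2 19.1, Receiver 3 16.7 → max 21.6 km
Site 2: residuals Receiver 1 31.4, Receiver 2 3.1, Receiver 3 14.3 → max 31.4 km
Site 3: residuals Receiver 1 0.0, Receiver 2 0.0, Receiver 3 0.0 → max 0.0 km
Only Site 3 has all residuals ≈ 0.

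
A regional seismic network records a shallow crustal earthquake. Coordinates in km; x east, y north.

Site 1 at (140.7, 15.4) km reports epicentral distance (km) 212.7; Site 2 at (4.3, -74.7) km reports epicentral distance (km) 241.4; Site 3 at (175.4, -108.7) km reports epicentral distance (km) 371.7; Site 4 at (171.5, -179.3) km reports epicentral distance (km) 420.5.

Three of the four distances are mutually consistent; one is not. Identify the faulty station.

Site 1

Solve using three stations at a time. Using Site 2, Site 3, Site 4 (subtract circle equations pairwise → linear system) gives (x, y) ≈ (-96.6, 144.7).
Distances from that point to each station vs reported:
  Site 1: calculated 270.3 vs reported 212.7 → residual 57.6 km
  Site 2: calculated 241.5 vs reported 241.4 → residual 0.1 km
  Site 3: calculated 371.8 vs reported 371.7 → residual 0.1 km
  Site 4: calculated 420.6 vs reported 420.5 → residual 0.1 km
Site 2, Site 3, Site 4 are mutually consistent (residuals ≈ 0); Site 1 is off by 57.6 km.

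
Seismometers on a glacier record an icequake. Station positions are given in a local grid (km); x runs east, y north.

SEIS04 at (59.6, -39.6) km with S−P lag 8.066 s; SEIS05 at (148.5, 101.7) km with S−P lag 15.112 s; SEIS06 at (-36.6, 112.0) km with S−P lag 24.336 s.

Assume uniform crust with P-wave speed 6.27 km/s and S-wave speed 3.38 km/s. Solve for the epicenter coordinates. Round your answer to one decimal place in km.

(102.9, 0.7)

Distance from S−P lag: d = Δt · v_P v_S / (v_P − v_S) = Δt · (6.27·3.38)/(6.27−3.38) ≈ 7.3331·Δt.
So d_SEIS04 = 59.15, d_SEIS05 = 110.82, d_SEIS06 = 178.46 km.
Circle about each station: (x − 59.6)² + (y + 39.6)² = 59.15²; (x − 148.5)² + (y − 101.7)² = 110.82²; (x + 36.6)² + (y − 112.0)² = 178.46².
Subtracting the SEIS04 equation from the SEIS05 and SEIS06 equations removes the quadratic terms:
177.8 x + 282.6 y = 18492.47
-192.4 x + 303.2 y = -19586.01
Solving the 2×2 system: x ≈ 102.9, y ≈ 0.7 km.
Check against SEIS04 (with the unrounded x, y): √((x − 59.6)²+(y + 39.6)²) = 59.15 ≈ 59.15 km. ✓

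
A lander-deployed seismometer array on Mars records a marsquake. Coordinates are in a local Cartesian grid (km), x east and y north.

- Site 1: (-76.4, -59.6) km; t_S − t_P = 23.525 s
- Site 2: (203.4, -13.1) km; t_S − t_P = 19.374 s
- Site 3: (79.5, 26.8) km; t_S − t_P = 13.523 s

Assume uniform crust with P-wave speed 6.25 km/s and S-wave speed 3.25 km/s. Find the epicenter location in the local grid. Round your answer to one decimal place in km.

Distance from S−P lag: d = Δt · v_P v_S / (v_P − v_S) = Δt · (6.25·3.25)/(6.25−3.25) ≈ 6.7708·Δt.
So d_Site 1 = 159.28, d_Site 2 = 131.18, d_Site 3 = 91.56 km.
Circle about each station: (x + 76.4)² + (y + 59.6)² = 159.28²; (x − 203.4)² + (y + 13.1)² = 131.18²; (x − 79.5)² + (y − 26.8)² = 91.56².
Subtracting pairs of circle equations eliminates x²+y² and gives linear equations (the radical axes):
559.6 x + 93.0 y = 40315.98
311.8 x + 172.8 y = 14636.25
Solving the 2×2 system: x ≈ 82.8, y ≈ -64.7 km.

x ≈ 82.8 km, y ≈ -64.7 km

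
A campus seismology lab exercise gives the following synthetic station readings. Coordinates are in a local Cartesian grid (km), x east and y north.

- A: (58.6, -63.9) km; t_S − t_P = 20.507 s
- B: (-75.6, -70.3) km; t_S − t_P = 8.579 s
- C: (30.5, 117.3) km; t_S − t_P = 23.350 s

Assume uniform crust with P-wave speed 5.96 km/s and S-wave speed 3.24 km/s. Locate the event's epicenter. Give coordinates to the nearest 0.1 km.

Distance from S−P lag: d = Δt · v_P v_S / (v_P − v_S) = Δt · (5.96·3.24)/(5.96−3.24) ≈ 7.0994·Δt.
So d_A = 145.59, d_B = 60.91, d_C = 165.77 km.
Circle about each station: (x − 58.6)² + (y + 63.9)² = 145.59²; (x + 75.6)² + (y + 70.3)² = 60.91²; (x − 30.5)² + (y − 117.3)² = 165.77².
Subtracting the A equation from the B and C equations removes the quadratic terms:
-268.4 x − 12.8 y = 20626.70
-56.2 x + 362.4 y = 889.13
Solving the 2×2 system: x ≈ -76.4, y ≈ -9.4 km.

x ≈ -76.4 km, y ≈ -9.4 km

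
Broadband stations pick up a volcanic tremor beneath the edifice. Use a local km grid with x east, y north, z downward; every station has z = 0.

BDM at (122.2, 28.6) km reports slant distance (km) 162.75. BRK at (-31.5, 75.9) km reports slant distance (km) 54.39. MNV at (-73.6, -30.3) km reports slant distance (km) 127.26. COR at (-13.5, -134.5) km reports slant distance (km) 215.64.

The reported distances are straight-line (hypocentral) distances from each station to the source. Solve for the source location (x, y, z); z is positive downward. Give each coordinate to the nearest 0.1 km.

Each station gives a sphere (x−x_i)² + (y−y_i)² + z² = d_i² (stations at z=0).
Subtracting the BDM sphere from BRK and MNV: z² cancels, leaving linear equations in x and y:
-307.4 x + 94.6 y = 14531.55
-391.6 x − 117.8 y = 876.70
Solving: x ≈ -24.499, y ≈ 74.000 km (keep extra digits for the depth step; rounded: -24.5, 74.0).
Then from the BDM sphere: z² = 162.75² − (x − 122.2)² − (y − 28.6)² with x = -24.499, y = 74.000, so z ≈ 53.906 ≈ 53.9 km.
Check against COR (with the unrounded solution): distance 215.64 ≈ 215.64 km. ✓

x ≈ -24.5 km, y ≈ 74.0 km, depth ≈ 53.9 km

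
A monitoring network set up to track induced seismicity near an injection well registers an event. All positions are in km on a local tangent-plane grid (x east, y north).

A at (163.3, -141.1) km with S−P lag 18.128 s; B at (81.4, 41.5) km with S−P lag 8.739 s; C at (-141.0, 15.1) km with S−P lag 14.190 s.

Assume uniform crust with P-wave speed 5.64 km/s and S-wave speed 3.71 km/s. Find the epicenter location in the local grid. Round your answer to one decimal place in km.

Distance from S−P lag: d = Δt · v_P v_S / (v_P − v_S) = Δt · (5.64·3.71)/(5.64−3.71) ≈ 10.8417·Δt.
So d_A = 196.54, d_B = 94.75, d_C = 153.84 km.
Circle about each station: (x − 163.3)² + (y + 141.1)² = 196.54²; (x − 81.4)² + (y − 41.5)² = 94.75²; (x + 141.0)² + (y − 15.1)² = 153.84².
Subtracting the A equation from the B and C equations removes the quadratic terms:
-163.8 x + 365.2 y = -8577.48
-608.6 x + 312.4 y = -11505.86
Solving the 2×2 system: x ≈ 8.9, y ≈ -19.5 km.

x ≈ 8.9 km, y ≈ -19.5 km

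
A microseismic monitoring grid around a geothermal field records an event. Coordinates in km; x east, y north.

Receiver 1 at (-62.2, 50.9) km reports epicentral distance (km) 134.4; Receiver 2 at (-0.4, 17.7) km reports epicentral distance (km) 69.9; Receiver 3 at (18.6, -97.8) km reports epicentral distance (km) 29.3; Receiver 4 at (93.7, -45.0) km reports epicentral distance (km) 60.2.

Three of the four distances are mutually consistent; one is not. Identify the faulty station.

Solve using three stations at a time. Using Receiver 1, Receiver 2, Receiver 4 (subtract circle equations pairwise → linear system) gives (x, y) ≈ (33.7, -43.1).
Distances from that point to each station vs reported:
  Receiver 1: calculated 134.3 vs reported 134.4 → residual 0.1 km
  Receiver 2: calculated 69.7 vs reported 69.9 → residual 0.2 km
  Receiver 3: calculated 56.8 vs reported 29.3 → residual 27.5 km
  Receiver 4: calculated 60.0 vs reported 60.2 → residual 0.2 km
Receiver 1, Receiver 2, Receiver 4 are mutually consistent (residuals ≈ 0); Receiver 3 is off by 27.5 km.

Receiver 3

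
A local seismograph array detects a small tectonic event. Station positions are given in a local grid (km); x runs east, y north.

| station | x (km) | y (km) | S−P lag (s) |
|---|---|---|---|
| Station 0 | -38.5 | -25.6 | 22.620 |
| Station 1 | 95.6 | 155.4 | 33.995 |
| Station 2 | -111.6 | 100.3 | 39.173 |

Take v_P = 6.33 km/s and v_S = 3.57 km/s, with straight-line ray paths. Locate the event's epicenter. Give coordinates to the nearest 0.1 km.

Distance from S−P lag: d = Δt · v_P v_S / (v_P − v_S) = Δt · (6.33·3.57)/(6.33−3.57) ≈ 8.1877·Δt.
So d_Station 0 = 185.21, d_Station 1 = 278.34, d_Station 2 = 320.74 km.
Circle about each station: (x + 38.5)² + (y + 25.6)² = 185.21²; (x − 95.6)² + (y − 155.4)² = 278.34²; (x + 111.6)² + (y − 100.3)² = 320.74².
Subtracting the Station 0 equation from the Station 1 and Station 2 equations removes the quadratic terms:
268.2 x + 362.0 y = -12019.50
-146.2 x + 251.8 y = -48194.36
Solving the 2×2 system: x ≈ 119.7, y ≈ -121.9 km.

(119.7, -121.9)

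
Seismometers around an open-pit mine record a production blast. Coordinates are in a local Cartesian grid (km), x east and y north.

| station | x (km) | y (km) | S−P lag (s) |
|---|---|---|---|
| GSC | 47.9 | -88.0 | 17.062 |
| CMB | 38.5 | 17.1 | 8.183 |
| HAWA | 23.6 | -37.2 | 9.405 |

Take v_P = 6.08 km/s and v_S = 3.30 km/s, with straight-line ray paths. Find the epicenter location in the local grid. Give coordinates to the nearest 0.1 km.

Distance from S−P lag: d = Δt · v_P v_S / (v_P − v_S) = Δt · (6.08·3.30)/(6.08−3.30) ≈ 7.2173·Δt.
So d_GSC = 123.14, d_CMB = 59.06, d_HAWA = 67.88 km.
Circle about each station: (x − 47.9)² + (y + 88.0)² = 123.14²; (x − 38.5)² + (y − 17.1)² = 59.06²; (x − 23.6)² + (y + 37.2)² = 67.88².
Subtracting the GSC equation from the CMB and HAWA equations removes the quadratic terms:
-18.8 x + 210.2 y = 3411.63
-48.6 x + 101.6 y = 2458.16
Solving the 2×2 system: x ≈ -20.5, y ≈ 14.4 km.

(-20.5, 14.4)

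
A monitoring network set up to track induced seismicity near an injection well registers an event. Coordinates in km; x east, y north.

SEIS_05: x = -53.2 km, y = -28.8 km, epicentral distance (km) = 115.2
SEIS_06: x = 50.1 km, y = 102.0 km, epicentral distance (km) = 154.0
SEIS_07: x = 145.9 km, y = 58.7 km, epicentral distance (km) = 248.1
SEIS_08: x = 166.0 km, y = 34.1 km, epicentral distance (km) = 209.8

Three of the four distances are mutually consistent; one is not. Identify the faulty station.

SEIS_08

Solve using three stations at a time. Using SEIS_05, SEIS_06, SEIS_07 (subtract circle equations pairwise → linear system) gives (x, y) ≈ (-101.6, 75.7).
Distances from that point to each station vs reported:
  SEIS_05: calculated 115.1 vs reported 115.2 → residual 0.1 km
  SEIS_06: calculated 154.0 vs reported 154.0 → residual 0.0 km
  SEIS_07: calculated 248.1 vs reported 248.1 → residual 0.0 km
  SEIS_08: calculated 270.8 vs reported 209.8 → residual 61.0 km
SEIS_05, SEIS_06, SEIS_07 are mutually consistent (residuals ≈ 0); SEIS_08 is off by 61.0 km.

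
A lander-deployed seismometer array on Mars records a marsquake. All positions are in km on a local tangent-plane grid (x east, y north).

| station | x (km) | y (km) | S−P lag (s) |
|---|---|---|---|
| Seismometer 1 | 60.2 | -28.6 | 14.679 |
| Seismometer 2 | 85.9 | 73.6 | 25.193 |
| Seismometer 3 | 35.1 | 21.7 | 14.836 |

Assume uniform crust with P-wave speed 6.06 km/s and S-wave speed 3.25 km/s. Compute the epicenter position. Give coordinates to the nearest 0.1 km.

(-40.5, -49.7)

Distance from S−P lag: d = Δt · v_P v_S / (v_P − v_S) = Δt · (6.06·3.25)/(6.06−3.25) ≈ 7.0089·Δt.
So d_Seismometer 1 = 102.88, d_Seismometer 2 = 176.58, d_Seismometer 3 = 103.98 km.
Circle about each station: (x − 60.2)² + (y + 28.6)² = 102.88²; (x − 85.9)² + (y − 73.6)² = 176.58²; (x − 35.1)² + (y − 21.7)² = 103.98².
Subtracting the Seismometer 1 equation from the Seismometer 2 and Seismometer 3 equations removes the quadratic terms:
51.4 x + 204.4 y = -12242.43
-50.2 x + 100.6 y = -2966.65
Solving the 2×2 system: x ≈ -40.5, y ≈ -49.7 km.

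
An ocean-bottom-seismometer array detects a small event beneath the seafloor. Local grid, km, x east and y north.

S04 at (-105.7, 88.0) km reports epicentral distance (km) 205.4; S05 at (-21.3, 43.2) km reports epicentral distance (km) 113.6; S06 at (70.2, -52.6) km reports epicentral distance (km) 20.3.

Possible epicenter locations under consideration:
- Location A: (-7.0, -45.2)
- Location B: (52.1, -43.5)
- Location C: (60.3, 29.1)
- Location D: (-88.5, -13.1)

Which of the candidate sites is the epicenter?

Location B

For each candidate, compare |candidate − station| to the reported distance:
Location A: residuals S04 39.6, S05 24.1, S06 57.3 → max 57.3 km
Location B: residuals S04 0.0, S05 0.0, S06 0.0 → max 0.0 km
Location C: residuals S04 29.3, S05 30.8, S06 62.0 → max 62.0 km
Location D: residuals S04 102.8, S05 25.9, S06 143.2 → max 143.2 km
Only Location B has all residuals ≈ 0.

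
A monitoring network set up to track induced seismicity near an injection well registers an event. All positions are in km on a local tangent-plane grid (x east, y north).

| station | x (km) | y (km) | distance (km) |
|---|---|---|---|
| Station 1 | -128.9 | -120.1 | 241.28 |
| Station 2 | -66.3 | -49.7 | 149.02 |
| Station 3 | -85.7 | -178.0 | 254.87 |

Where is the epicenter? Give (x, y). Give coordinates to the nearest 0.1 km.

x ≈ 58.0 km, y ≈ 32.5 km

Circle about each station: (x + 128.9)² + (y + 120.1)² = 241.28²; (x + 66.3)² + (y + 49.7)² = 149.02²; (x + 85.7)² + (y + 178.0)² = 254.87².
Subtracting pairs of circle equations eliminates x²+y² and gives linear equations (the radical axes):
125.2 x + 140.8 y = 11835.64
86.4 x − 115.8 y = 1246.59
Solving the 2×2 system: x ≈ 58.0, y ≈ 32.5 km.
Check against Station 1 (with the unrounded x, y): √((x + 128.9)²+(y + 120.1)²) = 241.27 ≈ 241.28 km. ✓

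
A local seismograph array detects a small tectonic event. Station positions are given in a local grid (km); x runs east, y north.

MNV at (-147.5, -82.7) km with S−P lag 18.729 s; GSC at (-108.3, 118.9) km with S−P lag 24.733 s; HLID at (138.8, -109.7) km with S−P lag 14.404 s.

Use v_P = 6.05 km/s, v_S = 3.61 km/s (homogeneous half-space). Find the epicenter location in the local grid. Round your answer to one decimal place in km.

Distance from S−P lag: d = Δt · v_P v_S / (v_P − v_S) = Δt · (6.05·3.61)/(6.05−3.61) ≈ 8.9510·Δt.
So d_MNV = 167.64, d_GSC = 221.39, d_HLID = 128.93 km.
Circle about each station: (x + 147.5)² + (y + 82.7)² = 167.64²; (x + 108.3)² + (y − 118.9)² = 221.39²; (x − 138.8)² + (y + 109.7)² = 128.93².
Subtracting pairs of circle equations eliminates x²+y² and gives linear equations (the radical axes):
78.4 x + 403.2 y = -23639.80
572.6 x − 54.0 y = 14184.21
Solving the 2×2 system: x ≈ 18.9, y ≈ -62.3 km.

(18.9, -62.3)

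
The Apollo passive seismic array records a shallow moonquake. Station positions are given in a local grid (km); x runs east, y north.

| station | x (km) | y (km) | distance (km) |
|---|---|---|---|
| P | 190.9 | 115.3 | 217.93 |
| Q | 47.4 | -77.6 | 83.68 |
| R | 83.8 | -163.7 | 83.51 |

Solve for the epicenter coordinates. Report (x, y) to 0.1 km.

x ≈ 129.5 km, y ≈ -93.8 km

Circle about each station: (x − 190.9)² + (y − 115.3)² = 217.93²; (x − 47.4)² + (y + 77.6)² = 83.68²; (x − 83.8)² + (y + 163.7)² = 83.51².
Subtracting the P equation from the Q and R equations removes the quadratic terms:
-287.0 x − 385.8 y = -977.24
-214.2 x − 558.0 y = 24602.79
Solving the 2×2 system: x ≈ 129.5, y ≈ -93.8 km.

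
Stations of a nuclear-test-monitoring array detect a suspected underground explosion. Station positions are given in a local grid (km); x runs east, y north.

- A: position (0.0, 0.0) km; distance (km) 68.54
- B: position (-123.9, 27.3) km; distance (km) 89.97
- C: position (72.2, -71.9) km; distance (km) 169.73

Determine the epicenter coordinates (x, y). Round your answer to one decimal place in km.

Circle about each station: x² + y² = 68.54²; (x + 123.9)² + (y − 27.3)² = 89.97²; (x − 72.2)² + (y + 71.9)² = 169.73².
Subtracting pairs of circle equations eliminates x²+y² and gives linear equations (the radical axes):
-247.8 x + 54.6 y = 12699.63
144.4 x − 143.8 y = -13728.09
Solving the 2×2 system: x ≈ -38.8, y ≈ 56.5 km.

(-38.8, 56.5)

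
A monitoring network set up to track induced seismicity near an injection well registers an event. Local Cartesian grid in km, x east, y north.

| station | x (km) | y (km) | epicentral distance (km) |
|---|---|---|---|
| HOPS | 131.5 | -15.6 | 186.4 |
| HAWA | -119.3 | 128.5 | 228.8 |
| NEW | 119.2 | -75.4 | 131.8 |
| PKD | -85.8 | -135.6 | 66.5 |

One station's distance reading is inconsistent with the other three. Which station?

NEW

Solve using three stations at a time. Using HOPS, HAWA, PKD (subtract circle equations pairwise → linear system) gives (x, y) ≈ (-40.9, -86.5).
Distances from that point to each station vs reported:
  HOPS: calculated 186.4 vs reported 186.4 → residual 0.0 km
  HAWA: calculated 228.8 vs reported 228.8 → residual 0.0 km
  NEW: calculated 160.5 vs reported 131.8 → residual 28.7 km
  PKD: calculated 66.5 vs reported 66.5 → residual 0.0 km
HOPS, HAWA, PKD are mutually consistent (residuals ≈ 0); NEW is off by 28.7 km.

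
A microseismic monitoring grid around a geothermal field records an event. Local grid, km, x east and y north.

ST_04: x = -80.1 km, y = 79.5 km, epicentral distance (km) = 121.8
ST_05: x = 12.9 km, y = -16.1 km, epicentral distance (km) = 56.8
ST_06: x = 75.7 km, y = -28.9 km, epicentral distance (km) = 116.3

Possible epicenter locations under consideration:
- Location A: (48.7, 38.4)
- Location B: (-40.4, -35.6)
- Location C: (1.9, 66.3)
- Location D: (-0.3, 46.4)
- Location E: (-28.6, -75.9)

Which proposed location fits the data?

For each candidate, compare |candidate − station| to the reported distance:
Location A: residuals ST_04 13.4, ST_05 8.4, ST_06 43.8 → max 43.8 km
Location B: residuals ST_04 0.0, ST_05 0.0, ST_06 0.0 → max 0.0 km
Location C: residuals ST_04 38.7, ST_05 26.3, ST_06 4.2 → max 38.7 km
Location D: residuals ST_04 35.4, ST_05 7.1, ST_06 9.3 → max 35.4 km
Location E: residuals ST_04 41.9, ST_05 16.0, ST_06 1.9 → max 41.9 km
Only Location B has all residuals ≈ 0.

Location B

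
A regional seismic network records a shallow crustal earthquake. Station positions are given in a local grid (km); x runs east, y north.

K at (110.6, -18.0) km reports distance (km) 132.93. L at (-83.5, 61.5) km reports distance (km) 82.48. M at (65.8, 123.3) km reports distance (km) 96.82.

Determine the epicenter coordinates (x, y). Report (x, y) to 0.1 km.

Circle about each station: (x − 110.6)² + (y + 18.0)² = 132.93²; (x + 83.5)² + (y − 61.5)² = 82.48²; (x − 65.8)² + (y − 123.3)² = 96.82².
Subtracting the K equation from the L and M equations removes the quadratic terms:
-388.2 x + 159.0 y = 9065.57
-89.6 x + 282.6 y = 15272.44
Solving the 2×2 system: x ≈ -1.4, y ≈ 53.6 km.
Check against K (with the unrounded x, y): √((x − 110.6)²+(y + 18.0)²) = 132.93 ≈ 132.93 km. ✓

(-1.4, 53.6)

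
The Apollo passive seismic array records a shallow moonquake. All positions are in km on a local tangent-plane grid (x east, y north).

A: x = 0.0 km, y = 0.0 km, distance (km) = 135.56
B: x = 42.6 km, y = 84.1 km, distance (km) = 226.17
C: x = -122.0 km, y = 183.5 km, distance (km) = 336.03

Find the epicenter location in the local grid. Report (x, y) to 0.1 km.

x ≈ -14.3 km, y ≈ -134.8 km

Circle about each station: x² + y² = 135.56²; (x − 42.6)² + (y − 84.1)² = 226.17²; (x + 122.0)² + (y − 183.5)² = 336.03².
Subtracting pairs of circle equations eliminates x²+y² and gives linear equations (the radical axes):
85.2 x + 168.2 y = -23888.79
-244.0 x + 367.0 y = -45983.40
Solving the 2×2 system: x ≈ -14.3, y ≈ -134.8 km.
Check against A (with the unrounded x, y): √(x²+y²) = 135.55 ≈ 135.56 km. ✓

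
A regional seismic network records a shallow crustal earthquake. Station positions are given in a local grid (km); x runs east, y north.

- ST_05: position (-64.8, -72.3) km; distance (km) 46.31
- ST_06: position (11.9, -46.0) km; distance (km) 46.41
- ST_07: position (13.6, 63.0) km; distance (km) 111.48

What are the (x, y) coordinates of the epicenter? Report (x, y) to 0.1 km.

-33.8 km east, -37.9 km north

Circle about each station: (x + 64.8)² + (y + 72.3)² = 46.31²; (x − 11.9)² + (y + 46.0)² = 46.41²; (x − 13.6)² + (y − 63.0)² = 111.48².
Subtracting pairs of circle equations eliminates x²+y² and gives linear equations (the radical axes):
153.4 x + 52.6 y = -7177.99
156.8 x + 270.6 y = -15555.54
Solving the 2×2 system: x ≈ -33.8, y ≈ -37.9 km.
Check against ST_05 (with the unrounded x, y): √((x + 64.8)²+(y + 72.3)²) = 46.31 ≈ 46.31 km. ✓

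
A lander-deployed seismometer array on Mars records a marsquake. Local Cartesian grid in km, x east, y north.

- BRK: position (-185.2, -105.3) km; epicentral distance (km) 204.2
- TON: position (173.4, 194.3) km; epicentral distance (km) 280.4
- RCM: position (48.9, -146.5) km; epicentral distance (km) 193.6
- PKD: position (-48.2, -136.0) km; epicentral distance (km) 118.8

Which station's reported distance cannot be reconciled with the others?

RCM

Solve using three stations at a time. Using BRK, TON, PKD (subtract circle equations pairwise → linear system) gives (x, y) ≈ (4.4, -29.5).
Distances from that point to each station vs reported:
  BRK: calculated 204.2 vs reported 204.2 → residual 0.0 km
  TON: calculated 280.4 vs reported 280.4 → residual 0.0 km
  RCM: calculated 125.2 vs reported 193.6 → residual 68.4 km
  PKD: calculated 118.8 vs reported 118.8 → residual 0.0 km
BRK, TON, PKD are mutually consistent (residuals ≈ 0); RCM is off by 68.4 km.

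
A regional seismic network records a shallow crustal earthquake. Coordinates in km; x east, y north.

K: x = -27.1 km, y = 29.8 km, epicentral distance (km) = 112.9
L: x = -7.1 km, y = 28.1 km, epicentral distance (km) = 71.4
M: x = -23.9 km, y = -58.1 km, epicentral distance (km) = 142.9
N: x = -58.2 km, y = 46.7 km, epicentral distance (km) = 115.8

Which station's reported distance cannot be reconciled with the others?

Solve using three stations at a time. Using L, M, N (subtract circle equations pairwise → linear system) gives (x, y) ≈ (56.8, 59.8).
Distances from that point to each station vs reported:
  K: calculated 89.1 vs reported 112.9 → residual 23.8 km
  L: calculated 71.3 vs reported 71.4 → residual 0.1 km
  M: calculated 142.9 vs reported 142.9 → residual 0.0 km
  N: calculated 115.8 vs reported 115.8 → residual 0.0 km
L, M, N are mutually consistent (residuals ≈ 0); K is off by 23.8 km.

K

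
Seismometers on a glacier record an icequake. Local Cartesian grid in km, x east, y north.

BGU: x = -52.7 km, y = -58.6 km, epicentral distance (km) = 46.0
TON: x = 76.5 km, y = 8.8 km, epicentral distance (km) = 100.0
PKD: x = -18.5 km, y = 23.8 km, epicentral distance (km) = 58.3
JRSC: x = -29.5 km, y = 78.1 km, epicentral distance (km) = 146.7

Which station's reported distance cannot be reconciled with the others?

JRSC

Solve using three stations at a time. Using BGU, TON, PKD (subtract circle equations pairwise → linear system) gives (x, y) ≈ (-13.7, -34.3).
Distances from that point to each station vs reported:
  BGU: calculated 45.9 vs reported 46.0 → residual 0.1 km
  TON: calculated 100.0 vs reported 100.0 → residual 0.0 km
  PKD: calculated 58.3 vs reported 58.3 → residual 0.0 km
  JRSC: calculated 113.5 vs reported 146.7 → residual 33.2 km
BGU, TON, PKD are mutually consistent (residuals ≈ 0); JRSC is off by 33.2 km.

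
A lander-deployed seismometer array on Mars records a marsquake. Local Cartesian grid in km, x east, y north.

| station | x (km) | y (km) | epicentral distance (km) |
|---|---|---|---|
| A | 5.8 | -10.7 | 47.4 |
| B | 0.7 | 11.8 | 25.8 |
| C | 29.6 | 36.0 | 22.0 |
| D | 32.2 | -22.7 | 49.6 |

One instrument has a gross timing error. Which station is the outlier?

Solve using three stations at a time. Using A, B, C (subtract circle equations pairwise → linear system) gives (x, y) ≈ (7.6, 36.7).
Distances from that point to each station vs reported:
  A: calculated 47.4 vs reported 47.4 → residual 0.0 km
  B: calculated 25.8 vs reported 25.8 → residual 0.0 km
  C: calculated 22.0 vs reported 22.0 → residual 0.0 km
  D: calculated 64.3 vs reported 49.6 → residual 14.7 km
A, B, C are mutually consistent (residuals ≈ 0); D is off by 14.7 km.

D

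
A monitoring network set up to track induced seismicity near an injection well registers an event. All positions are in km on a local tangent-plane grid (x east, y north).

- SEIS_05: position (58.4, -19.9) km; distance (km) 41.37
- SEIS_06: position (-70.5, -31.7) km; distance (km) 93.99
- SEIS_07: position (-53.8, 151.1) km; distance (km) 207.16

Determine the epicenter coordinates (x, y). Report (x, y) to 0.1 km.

(23.0, -41.3)

Circle about each station: (x − 58.4)² + (y + 19.9)² = 41.37²; (x + 70.5)² + (y + 31.7)² = 93.99²; (x + 53.8)² + (y − 151.1)² = 207.16².
Subtracting the SEIS_05 equation from the SEIS_06 and SEIS_07 equations removes the quadratic terms:
-257.8 x − 23.6 y = -4954.07
-224.4 x + 342.0 y = -19284.71
Solving the 2×2 system: x ≈ 23.0, y ≈ -41.3 km.
Check against SEIS_05 (with the unrounded x, y): √((x − 58.4)²+(y + 19.9)²) = 41.37 ≈ 41.37 km. ✓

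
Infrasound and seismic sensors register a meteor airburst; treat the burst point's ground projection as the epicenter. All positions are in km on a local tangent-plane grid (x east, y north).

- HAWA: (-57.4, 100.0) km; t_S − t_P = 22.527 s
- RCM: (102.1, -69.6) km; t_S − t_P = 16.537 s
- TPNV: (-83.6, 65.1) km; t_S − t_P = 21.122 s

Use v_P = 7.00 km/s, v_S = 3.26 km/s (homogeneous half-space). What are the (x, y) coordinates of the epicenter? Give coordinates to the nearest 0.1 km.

Distance from S−P lag: d = Δt · v_P v_S / (v_P − v_S) = Δt · (7.00·3.26)/(7.00−3.26) ≈ 6.1016·Δt.
So d_HAWA = 137.45, d_RCM = 100.90, d_TPNV = 128.88 km.
Circle about each station: (x + 57.4)² + (y − 100.0)² = 137.45²; (x − 102.1)² + (y + 69.6)² = 100.90²; (x + 83.6)² + (y − 65.1)² = 128.88².
Subtracting pairs of circle equations eliminates x²+y² and gives linear equations (the radical axes):
319.0 x − 339.2 y = 10685.50
-52.4 x − 69.8 y = 214.66
Solving the 2×2 system: x ≈ 16.8, y ≈ -15.7 km.
Check against HAWA (with the unrounded x, y): √((x + 57.4)²+(y − 100.0)²) = 137.45 ≈ 137.45 km. ✓

16.8 km east, -15.7 km north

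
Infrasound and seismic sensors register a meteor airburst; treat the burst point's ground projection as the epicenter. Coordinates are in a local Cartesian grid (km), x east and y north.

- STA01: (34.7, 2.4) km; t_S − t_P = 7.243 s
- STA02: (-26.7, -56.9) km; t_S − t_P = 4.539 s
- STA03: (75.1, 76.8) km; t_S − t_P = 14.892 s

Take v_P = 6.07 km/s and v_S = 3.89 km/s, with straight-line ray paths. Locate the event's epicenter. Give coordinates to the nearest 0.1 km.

19.2 km east, -74.5 km north

Distance from S−P lag: d = Δt · v_P v_S / (v_P − v_S) = Δt · (6.07·3.89)/(6.07−3.89) ≈ 10.8313·Δt.
So d_STA01 = 78.45, d_STA02 = 49.16, d_STA03 = 161.30 km.
Circle about each station: (x − 34.7)² + (y − 2.4)² = 78.45²; (x + 26.7)² + (y + 56.9)² = 49.16²; (x − 75.1)² + (y − 76.8)² = 161.30².
Subtracting pairs of circle equations eliminates x²+y² and gives linear equations (the radical axes):
-122.8 x − 118.6 y = 6478.35
80.8 x + 148.8 y = -9534.89
Solving the 2×2 system: x ≈ 19.2, y ≈ -74.5 km.
Check against STA01 (with the unrounded x, y): √((x − 34.7)²+(y − 2.4)²) = 78.45 ≈ 78.45 km. ✓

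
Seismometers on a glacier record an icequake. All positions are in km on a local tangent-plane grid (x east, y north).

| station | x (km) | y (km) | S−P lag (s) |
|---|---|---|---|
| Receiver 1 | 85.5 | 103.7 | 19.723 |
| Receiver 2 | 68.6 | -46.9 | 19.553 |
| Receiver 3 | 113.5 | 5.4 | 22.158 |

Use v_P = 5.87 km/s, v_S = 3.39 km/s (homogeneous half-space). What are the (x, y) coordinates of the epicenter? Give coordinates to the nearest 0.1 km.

(-60.4, 42.4)

Distance from S−P lag: d = Δt · v_P v_S / (v_P − v_S) = Δt · (5.87·3.39)/(5.87−3.39) ≈ 8.0239·Δt.
So d_Receiver 1 = 158.26, d_Receiver 2 = 156.89, d_Receiver 3 = 177.79 km.
Circle about each station: (x − 85.5)² + (y − 103.7)² = 158.26²; (x − 68.6)² + (y + 46.9)² = 156.89²; (x − 113.5)² + (y − 5.4)² = 177.79².
Subtracting the Receiver 1 equation from the Receiver 2 and Receiver 3 equations removes the quadratic terms:
-33.8 x − 301.2 y = -10726.61
56.0 x − 196.6 y = -11715.59
Solving the 2×2 system: x ≈ -60.4, y ≈ 42.4 km.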